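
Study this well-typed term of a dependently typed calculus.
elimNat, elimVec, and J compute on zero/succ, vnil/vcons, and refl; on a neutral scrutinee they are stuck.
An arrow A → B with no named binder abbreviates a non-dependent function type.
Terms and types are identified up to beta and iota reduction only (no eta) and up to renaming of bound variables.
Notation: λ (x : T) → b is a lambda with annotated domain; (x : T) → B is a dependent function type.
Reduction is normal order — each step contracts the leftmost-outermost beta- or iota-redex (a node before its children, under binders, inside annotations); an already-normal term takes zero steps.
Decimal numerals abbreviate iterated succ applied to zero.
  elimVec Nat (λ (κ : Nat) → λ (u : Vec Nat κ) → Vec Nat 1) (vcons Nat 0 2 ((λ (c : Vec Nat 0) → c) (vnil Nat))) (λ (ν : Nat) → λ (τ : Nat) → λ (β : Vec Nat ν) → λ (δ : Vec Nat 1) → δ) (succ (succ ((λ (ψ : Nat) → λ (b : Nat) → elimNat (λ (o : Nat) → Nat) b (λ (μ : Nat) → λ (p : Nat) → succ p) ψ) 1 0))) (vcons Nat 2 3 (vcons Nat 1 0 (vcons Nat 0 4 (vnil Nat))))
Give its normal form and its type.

reduced normal form:
  vcons Nat 0 2 (vnil Nat)
the term's type:
  Vec Nat 1
observation: the term reaches its normal form after 17 normal-order steps.


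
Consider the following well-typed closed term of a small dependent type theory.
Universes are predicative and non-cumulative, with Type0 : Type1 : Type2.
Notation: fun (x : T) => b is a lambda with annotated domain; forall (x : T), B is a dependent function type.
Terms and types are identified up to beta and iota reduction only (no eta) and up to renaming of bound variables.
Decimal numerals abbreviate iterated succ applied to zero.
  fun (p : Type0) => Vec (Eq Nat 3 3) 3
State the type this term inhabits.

the term's type:
  forall (p : Type0), Type0


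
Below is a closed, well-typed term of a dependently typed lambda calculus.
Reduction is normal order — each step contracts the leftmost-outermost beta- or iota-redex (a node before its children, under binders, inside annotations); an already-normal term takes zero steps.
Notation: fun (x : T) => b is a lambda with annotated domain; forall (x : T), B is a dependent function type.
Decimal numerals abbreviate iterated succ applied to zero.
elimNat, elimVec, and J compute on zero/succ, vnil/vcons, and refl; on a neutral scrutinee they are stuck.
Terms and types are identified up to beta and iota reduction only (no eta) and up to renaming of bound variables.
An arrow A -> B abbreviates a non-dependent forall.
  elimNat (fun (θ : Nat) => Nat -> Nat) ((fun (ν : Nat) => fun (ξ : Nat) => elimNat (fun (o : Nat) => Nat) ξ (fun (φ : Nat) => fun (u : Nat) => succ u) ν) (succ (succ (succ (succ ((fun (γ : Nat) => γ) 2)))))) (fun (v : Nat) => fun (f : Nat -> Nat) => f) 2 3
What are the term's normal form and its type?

normal form:
  9
inferred type:
  Nat
observation: 29 normal-order steps normalize the term, beginning with an elimNat iota-redex.


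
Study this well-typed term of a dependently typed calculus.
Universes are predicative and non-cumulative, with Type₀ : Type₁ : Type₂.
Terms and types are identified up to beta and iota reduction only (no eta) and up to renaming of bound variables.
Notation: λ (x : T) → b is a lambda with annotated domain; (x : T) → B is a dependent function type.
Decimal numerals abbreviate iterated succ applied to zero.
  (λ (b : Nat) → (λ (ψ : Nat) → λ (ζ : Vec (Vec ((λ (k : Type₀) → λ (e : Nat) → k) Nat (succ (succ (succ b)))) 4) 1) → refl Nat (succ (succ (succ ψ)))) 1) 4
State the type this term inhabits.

type:
  (b : Vec (Vec Nat 4) 1) → Eq Nat 4 4


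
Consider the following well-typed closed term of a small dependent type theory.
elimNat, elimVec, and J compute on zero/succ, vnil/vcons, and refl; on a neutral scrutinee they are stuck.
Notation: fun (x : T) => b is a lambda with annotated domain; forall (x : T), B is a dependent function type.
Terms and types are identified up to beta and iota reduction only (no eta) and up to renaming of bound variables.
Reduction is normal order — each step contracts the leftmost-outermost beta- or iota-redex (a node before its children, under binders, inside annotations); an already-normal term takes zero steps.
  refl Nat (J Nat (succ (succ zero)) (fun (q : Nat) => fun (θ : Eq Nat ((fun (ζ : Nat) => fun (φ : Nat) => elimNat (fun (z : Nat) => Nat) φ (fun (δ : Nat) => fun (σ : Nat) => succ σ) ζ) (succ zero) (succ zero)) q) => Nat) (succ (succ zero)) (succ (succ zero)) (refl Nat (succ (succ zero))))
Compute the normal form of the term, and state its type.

normal form:
  refl Nat (succ (succ zero))
type:
  Eq Nat (succ (succ zero)) (succ (succ zero))


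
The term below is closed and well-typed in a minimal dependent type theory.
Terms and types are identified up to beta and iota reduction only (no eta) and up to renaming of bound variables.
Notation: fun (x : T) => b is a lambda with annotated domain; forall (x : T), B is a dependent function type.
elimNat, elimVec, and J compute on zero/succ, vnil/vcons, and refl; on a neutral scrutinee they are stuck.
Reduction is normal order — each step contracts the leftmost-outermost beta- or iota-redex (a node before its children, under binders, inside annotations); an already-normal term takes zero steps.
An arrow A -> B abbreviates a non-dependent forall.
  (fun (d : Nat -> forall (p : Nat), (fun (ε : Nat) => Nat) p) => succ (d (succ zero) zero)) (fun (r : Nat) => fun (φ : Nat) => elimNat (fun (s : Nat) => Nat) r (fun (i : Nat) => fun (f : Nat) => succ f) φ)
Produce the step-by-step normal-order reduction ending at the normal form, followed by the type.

normal-order reduction:
  (fun (d : Nat -> forall (p : Nat), (fun (ε : Nat) => Nat) p) => succ (d (succ zero) zero)) (fun (r : Nat) => fun (φ : Nat) => elimNat (fun (s : Nat) => Nat) r (fun (i : Nat) => fun (f : Nat) => succ f) φ)
  ~> succ ((fun (d : Nat) => fun (p : Nat) => elimNat (fun (ε : Nat) => Nat) d (fun (r : Nat) => fun (φ : Nat) => succ φ) p) (succ zero) zero)
  ~> succ ((fun (d : Nat) => elimNat (fun (p : Nat) => Nat) (succ zero) (fun (ε : Nat) => fun (r : Nat) => succ r) d) zero)
  ~> succ (elimNat (fun (d : Nat) => Nat) (succ zero) (fun (p : Nat) => fun (ε : Nat) => succ ε) zero)
  ~> succ (succ zero)
inferred type:
  Nat


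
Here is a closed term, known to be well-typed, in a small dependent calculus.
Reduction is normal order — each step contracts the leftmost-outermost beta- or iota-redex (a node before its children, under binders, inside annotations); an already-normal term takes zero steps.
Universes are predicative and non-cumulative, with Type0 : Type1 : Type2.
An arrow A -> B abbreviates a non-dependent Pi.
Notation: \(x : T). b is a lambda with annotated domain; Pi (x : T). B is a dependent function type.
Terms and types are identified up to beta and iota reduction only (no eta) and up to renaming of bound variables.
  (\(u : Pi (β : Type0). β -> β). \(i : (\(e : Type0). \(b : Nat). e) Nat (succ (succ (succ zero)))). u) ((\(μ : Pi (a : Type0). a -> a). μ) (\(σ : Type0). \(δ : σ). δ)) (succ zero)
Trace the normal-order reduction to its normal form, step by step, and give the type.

reduction (normal order):
  (\(u : Pi (β : Type0). β -> β). \(i : (\(e : Type0). \(b : Nat). e) Nat (succ (succ (succ zero)))). u) ((\(μ : Pi (a : Type0). a -> a). μ) (\(σ : Type0). \(δ : σ). δ)) (succ zero)
  ~> (\(u : (\(β : Type0). \(i : Nat). β) Nat (succ (succ (succ zero)))). (\(e : Pi (b : Type0). b -> b). e) (\(μ : Type0). \(a : μ). a)) (succ zero)
  ~> (\(u : Pi (β : Type0). β -> β). u) (\(i : Type0). \(e : i). e)
  ~> \(u : Type0). \(β : u). β
the term's type:
  Pi (u : Type0). u -> u


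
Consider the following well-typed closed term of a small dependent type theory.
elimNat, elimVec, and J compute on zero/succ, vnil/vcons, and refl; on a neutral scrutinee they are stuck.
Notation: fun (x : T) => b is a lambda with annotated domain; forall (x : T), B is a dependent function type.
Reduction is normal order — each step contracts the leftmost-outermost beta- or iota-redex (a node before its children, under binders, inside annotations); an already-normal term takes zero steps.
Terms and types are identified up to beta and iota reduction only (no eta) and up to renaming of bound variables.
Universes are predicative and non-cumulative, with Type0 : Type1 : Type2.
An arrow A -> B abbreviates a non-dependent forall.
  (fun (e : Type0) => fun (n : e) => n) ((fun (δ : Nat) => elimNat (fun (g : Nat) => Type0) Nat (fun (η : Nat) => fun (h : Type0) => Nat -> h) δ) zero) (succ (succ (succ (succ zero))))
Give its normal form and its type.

normal form:
  succ (succ (succ (succ zero)))
the term's type:
  Nat
observation: 2 normal-order steps normalize the term, beginning with a beta-redex.


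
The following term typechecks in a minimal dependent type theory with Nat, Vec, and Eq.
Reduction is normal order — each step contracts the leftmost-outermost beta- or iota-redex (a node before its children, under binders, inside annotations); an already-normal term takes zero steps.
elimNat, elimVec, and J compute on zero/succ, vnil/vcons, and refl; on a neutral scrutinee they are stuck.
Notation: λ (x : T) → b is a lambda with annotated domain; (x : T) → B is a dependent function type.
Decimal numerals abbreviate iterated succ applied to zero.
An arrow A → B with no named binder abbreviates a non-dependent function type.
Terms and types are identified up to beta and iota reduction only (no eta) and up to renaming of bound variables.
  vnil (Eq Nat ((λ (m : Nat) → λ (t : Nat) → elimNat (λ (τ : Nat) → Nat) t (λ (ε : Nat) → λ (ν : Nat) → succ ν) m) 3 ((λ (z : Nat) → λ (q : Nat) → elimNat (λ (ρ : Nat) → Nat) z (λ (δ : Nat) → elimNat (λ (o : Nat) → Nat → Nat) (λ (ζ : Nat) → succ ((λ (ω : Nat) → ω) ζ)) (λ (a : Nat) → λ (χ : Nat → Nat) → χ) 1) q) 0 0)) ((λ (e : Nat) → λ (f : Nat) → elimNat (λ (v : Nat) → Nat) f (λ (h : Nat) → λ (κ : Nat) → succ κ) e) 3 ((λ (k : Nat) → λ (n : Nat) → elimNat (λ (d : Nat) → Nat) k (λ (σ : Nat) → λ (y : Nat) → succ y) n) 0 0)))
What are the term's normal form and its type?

resulting normal form:
  vnil (Eq Nat 3 3)
inferred type:
  Vec (Eq Nat 3 3) 0
observation: the first redex contracted is a beta-redex; the normal form is reached in 30 normal-order steps.


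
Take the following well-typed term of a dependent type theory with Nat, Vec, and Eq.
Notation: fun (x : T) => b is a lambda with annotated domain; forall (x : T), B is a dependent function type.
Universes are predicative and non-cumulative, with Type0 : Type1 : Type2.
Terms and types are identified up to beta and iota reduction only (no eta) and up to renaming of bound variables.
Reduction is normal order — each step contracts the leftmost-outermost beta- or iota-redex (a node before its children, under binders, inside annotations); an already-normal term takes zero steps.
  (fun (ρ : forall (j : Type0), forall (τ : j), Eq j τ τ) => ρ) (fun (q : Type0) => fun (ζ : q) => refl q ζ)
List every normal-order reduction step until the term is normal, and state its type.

normal-order reduction:
  (fun (ρ : forall (j : Type0), forall (τ : j), Eq j τ τ) => ρ) (fun (q : Type0) => fun (ζ : q) => refl q ζ)
  ~> fun (ρ : Type0) => fun (j : ρ) => refl ρ j
inferred type:
  forall (ρ : Type0), forall (j : ρ), Eq ρ j j


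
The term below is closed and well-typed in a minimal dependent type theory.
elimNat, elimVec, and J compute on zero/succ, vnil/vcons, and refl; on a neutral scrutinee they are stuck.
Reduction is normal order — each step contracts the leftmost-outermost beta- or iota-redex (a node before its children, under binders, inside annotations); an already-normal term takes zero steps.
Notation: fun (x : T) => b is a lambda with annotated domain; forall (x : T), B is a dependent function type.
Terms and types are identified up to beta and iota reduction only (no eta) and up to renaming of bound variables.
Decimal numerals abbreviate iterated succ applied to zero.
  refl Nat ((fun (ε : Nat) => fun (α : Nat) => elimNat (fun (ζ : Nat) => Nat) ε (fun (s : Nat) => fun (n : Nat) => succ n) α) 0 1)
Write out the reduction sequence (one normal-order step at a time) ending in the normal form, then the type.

reduction (normal order):
  refl Nat ((fun (ε : Nat) => fun (α : Nat) => elimNat (fun (ζ : Nat) => Nat) ε (fun (s : Nat) => fun (n : Nat) => succ n) α) 0 1)
  ~> refl Nat ((fun (ε : Nat) => elimNat (fun (α : Nat) => Nat) 0 (fun (ζ : Nat) => fun (s : Nat) => succ s) ε) 1)
  ~> refl Nat (elimNat (fun (ε : Nat) => Nat) 0 (fun (α : Nat) => fun (ζ : Nat) => succ ζ) 1)
  ~> refl Nat ((fun (ε : Nat) => fun (α : Nat) => succ α) 0 (elimNat (fun (ζ : Nat) => Nat) 0 (fun (s : Nat) => fun (n : Nat) => succ n) 0))
  ~> refl Nat ((fun (ε : Nat) => succ ε) (elimNat (fun (α : Nat) => Nat) 0 (fun (ζ : Nat) => fun (s : Nat) => succ s) 0))
  ~> refl Nat (succ (elimNat (fun (ε : Nat) => Nat) 0 (fun (α : Nat) => fun (ζ : Nat) => succ ζ) 0))
  ~> refl Nat 1
type:
  Eq Nat 1 1


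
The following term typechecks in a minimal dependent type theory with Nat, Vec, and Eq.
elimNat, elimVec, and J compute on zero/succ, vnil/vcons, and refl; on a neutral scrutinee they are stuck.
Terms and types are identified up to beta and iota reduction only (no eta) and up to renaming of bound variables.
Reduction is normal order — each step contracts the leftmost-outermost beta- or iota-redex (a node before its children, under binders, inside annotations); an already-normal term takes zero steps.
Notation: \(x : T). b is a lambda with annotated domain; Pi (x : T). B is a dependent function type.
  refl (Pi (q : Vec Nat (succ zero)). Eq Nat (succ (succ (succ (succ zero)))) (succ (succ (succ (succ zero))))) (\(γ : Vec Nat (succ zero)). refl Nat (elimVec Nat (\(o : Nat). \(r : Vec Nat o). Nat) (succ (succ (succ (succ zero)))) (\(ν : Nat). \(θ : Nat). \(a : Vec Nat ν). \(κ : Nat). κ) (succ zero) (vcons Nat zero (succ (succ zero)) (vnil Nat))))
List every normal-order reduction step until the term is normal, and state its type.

reduction (normal order):
  refl (Pi (q : Vec Nat (succ zero)). Eq Nat (succ (succ (succ (succ zero)))) (succ (succ (succ (succ zero))))) (\(γ : Vec Nat (succ zero)). refl Nat (elimVec Nat (\(o : Nat). \(r : Vec Nat o). Nat) (succ (succ (succ (succ zero)))) (\(ν : Nat). \(θ : Nat). \(a : Vec Nat ν). \(κ : Nat). κ) (succ zero) (vcons Nat zero (succ (succ zero)) (vnil Nat))))
  ~> refl (Pi (q : Vec Nat (succ zero)). Eq Nat (succ (succ (succ (succ zero)))) (succ (succ (succ (succ zero))))) (\(γ : Vec Nat (succ zero)). refl Nat ((\(o : Nat). \(r : Nat). \(ν : Vec Nat o). \(θ : Nat). θ) zero (succ (succ zero)) (vnil Nat) (elimVec Nat (\(a : Nat). \(κ : Vec Nat a). Nat) (succ (succ (succ (succ zero)))) (\(l : Nat). \(c : Nat). \(d : Vec Nat l). \(σ : Nat). σ) zero (vnil Nat))))
  ~> refl (Pi (q : Vec Nat (succ zero)). Eq Nat (succ (succ (succ (succ zero)))) (succ (succ (succ (succ zero))))) (\(γ : Vec Nat (succ zero)). refl Nat ((\(o : Nat). \(r : Vec Nat zero). \(ν : Nat). ν) (succ (succ zero)) (vnil Nat) (elimVec Nat (\(θ : Nat). \(a : Vec Nat θ). Nat) (succ (succ (succ (succ zero)))) (\(κ : Nat). \(l : Nat). \(c : Vec Nat κ). \(d : Nat). d) zero (vnil Nat))))
  ~> refl (Pi (q : Vec Nat (succ zero)). Eq Nat (succ (succ (succ (succ zero)))) (succ (succ (succ (succ zero))))) (\(γ : Vec Nat (succ zero)). refl Nat ((\(o : Vec Nat zero). \(r : Nat). r) (vnil Nat) (elimVec Nat (\(ν : Nat). \(θ : Vec Nat ν). Nat) (succ (succ (succ (succ zero)))) (\(a : Nat). \(κ : Nat). \(l : Vec Nat a). \(c : Nat). c) zero (vnil Nat))))
  ~> refl (Pi (q : Vec Nat (succ zero)). Eq Nat (succ (succ (succ (succ zero)))) (succ (succ (succ (succ zero))))) (\(γ : Vec Nat (succ zero)). refl Nat ((\(o : Nat). o) (elimVec Nat (\(r : Nat). \(ν : Vec Nat r). Nat) (succ (succ (succ (succ zero)))) (\(θ : Nat). \(a : Nat). \(κ : Vec Nat θ). \(l : Nat). l) zero (vnil Nat))))
  ~> refl (Pi (q : Vec Nat (succ zero)). Eq Nat (succ (succ (succ (succ zero)))) (succ (succ (succ (succ zero))))) (\(γ : Vec Nat (succ zero)). refl Nat (elimVec Nat (\(o : Nat). \(r : Vec Nat o). Nat) (succ (succ (succ (succ zero)))) (\(ν : Nat). \(θ : Nat). \(a : Vec Nat ν). \(κ : Nat). κ) zero (vnil Nat)))
  ~> refl (Pi (q : Vec Nat (succ zero)). Eq Nat (succ (succ (succ (succ zero)))) (succ (succ (succ (succ zero))))) (\(γ : Vec Nat (succ zero)). refl Nat (succ (succ (succ (succ zero)))))
the term's type:
  Eq (Pi (q : Vec Nat (succ zero)). Eq Nat (succ (succ (succ (succ zero)))) (succ (succ (succ (succ zero))))) (\(γ : Vec Nat (succ zero)). refl Nat (succ (succ (succ (succ zero))))) (\(o : Vec Nat (succ zero)). refl Nat (succ (succ (succ (succ zero)))))


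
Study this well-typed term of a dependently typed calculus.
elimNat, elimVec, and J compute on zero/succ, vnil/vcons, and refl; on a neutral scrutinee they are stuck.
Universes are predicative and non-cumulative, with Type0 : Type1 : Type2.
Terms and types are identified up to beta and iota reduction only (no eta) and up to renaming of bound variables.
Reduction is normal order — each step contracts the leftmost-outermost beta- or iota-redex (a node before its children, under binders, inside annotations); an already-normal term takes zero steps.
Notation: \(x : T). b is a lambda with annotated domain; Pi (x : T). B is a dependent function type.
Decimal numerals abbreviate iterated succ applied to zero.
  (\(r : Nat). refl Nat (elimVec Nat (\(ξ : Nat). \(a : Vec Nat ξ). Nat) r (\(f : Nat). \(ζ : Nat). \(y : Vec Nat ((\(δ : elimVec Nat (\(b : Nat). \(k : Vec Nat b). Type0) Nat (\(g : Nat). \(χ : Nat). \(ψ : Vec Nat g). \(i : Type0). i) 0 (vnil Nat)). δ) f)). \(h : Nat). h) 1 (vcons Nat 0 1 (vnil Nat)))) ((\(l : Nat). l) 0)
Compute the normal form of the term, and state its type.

normal form:
  refl Nat 0
type:
  Eq Nat 0 0


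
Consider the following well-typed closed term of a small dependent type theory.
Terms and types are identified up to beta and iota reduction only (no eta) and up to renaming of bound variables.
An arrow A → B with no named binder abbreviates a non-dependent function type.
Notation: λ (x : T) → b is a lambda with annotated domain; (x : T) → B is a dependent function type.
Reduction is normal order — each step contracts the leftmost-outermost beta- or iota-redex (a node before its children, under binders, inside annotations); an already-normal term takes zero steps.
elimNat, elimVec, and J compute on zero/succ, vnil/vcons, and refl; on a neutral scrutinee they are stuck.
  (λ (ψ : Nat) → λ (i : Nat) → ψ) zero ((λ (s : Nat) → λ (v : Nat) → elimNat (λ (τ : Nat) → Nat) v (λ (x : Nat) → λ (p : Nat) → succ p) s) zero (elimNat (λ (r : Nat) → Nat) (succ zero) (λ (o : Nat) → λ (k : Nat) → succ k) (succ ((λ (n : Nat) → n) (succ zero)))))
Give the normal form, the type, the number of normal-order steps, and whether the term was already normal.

normal form:
  zero
type:
  Nat
normal-order step count: 2
started in normal form: no
first redex: a beta-redex


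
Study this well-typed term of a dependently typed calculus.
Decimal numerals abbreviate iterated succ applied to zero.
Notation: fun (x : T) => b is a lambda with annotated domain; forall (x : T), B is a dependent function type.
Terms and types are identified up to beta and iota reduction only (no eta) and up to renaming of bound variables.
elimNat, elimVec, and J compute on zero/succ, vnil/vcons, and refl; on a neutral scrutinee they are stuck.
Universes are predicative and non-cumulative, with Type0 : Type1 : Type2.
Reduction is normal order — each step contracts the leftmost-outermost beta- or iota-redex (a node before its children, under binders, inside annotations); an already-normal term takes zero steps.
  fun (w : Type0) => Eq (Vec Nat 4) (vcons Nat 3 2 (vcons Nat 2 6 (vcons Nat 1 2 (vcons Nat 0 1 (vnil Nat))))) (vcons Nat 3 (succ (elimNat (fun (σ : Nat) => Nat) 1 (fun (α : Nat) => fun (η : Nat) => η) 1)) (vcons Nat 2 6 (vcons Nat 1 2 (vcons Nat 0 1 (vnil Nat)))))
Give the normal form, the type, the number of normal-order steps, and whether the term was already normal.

normal form:
  fun (w : Type0) => Eq (Vec Nat 4) (vcons Nat 3 2 (vcons Nat 2 6 (vcons Nat 1 2 (vcons Nat 0 1 (vnil Nat))))) (vcons Nat 3 2 (vcons Nat 2 6 (vcons Nat 1 2 (vcons Nat 0 1 (vnil Nat)))))
type:
  forall (w : Type0), Type0
normal-order step count: 4
started in normal form: no
first contracted redex: an elimNat iota-redex


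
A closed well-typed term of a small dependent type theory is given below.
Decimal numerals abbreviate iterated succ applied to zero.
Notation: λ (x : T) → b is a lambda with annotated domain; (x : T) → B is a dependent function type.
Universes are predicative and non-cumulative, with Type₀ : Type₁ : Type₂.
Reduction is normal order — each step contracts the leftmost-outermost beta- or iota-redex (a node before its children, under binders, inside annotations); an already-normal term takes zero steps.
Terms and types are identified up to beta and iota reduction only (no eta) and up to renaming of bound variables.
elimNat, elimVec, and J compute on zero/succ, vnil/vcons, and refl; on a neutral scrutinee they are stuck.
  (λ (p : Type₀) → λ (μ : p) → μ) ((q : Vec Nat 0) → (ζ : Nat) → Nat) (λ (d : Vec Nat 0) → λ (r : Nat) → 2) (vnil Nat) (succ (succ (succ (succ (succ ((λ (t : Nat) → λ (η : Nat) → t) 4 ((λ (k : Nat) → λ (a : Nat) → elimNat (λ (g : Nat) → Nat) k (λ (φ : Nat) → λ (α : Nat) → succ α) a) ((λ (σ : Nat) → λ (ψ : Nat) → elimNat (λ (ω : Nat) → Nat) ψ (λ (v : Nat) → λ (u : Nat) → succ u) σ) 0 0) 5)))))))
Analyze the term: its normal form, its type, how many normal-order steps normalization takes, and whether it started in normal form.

normal form:
  2
the term's type:
  Nat
reduction steps (normal order): 4
term was already normal: no
first redex: a beta-redex


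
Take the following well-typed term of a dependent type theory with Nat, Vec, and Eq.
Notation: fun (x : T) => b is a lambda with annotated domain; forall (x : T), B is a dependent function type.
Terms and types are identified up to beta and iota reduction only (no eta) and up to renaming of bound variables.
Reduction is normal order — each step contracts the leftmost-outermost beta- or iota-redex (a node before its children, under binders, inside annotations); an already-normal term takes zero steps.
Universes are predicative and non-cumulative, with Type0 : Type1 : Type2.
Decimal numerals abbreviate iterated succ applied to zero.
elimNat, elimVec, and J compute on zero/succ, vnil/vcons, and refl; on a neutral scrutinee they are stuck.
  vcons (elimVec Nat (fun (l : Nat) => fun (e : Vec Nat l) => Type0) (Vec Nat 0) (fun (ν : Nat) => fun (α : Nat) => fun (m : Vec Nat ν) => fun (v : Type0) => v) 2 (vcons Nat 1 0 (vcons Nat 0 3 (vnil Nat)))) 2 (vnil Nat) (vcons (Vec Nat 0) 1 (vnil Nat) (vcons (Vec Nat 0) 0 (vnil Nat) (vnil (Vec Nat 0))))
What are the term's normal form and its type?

reduced normal form:
  vcons (Vec Nat 0) 2 (vnil Nat) (vcons (Vec Nat 0) 1 (vnil Nat) (vcons (Vec Nat 0) 0 (vnil Nat) (vnil (Vec Nat 0))))
type:
  Vec (Vec Nat 0) 3
observation: 11 normal-order steps normalize the term, beginning with an elimVec iota-redex.


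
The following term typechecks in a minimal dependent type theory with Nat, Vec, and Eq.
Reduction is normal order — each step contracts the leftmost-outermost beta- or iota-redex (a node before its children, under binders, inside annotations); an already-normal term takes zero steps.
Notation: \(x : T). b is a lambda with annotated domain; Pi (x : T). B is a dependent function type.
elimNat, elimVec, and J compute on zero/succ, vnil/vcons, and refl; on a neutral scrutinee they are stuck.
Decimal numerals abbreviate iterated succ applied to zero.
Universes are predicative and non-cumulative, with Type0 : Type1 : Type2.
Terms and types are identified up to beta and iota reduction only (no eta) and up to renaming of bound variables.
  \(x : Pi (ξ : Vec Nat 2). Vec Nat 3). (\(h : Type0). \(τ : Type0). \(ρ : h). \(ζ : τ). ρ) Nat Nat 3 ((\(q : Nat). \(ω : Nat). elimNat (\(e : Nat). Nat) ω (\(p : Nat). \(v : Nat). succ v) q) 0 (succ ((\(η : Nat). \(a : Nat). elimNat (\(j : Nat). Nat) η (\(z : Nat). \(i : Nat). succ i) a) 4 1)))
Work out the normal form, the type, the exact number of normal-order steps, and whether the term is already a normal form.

normal form:
  \(x : Pi (ξ : Vec Nat 2). Vec Nat 3). 3
inferred type:
  Pi (x : Pi (ξ : Vec Nat 2). Vec Nat 3). Nat
steps to reach normal form (normal order): 4
started in normal form: no
first contracted redex: a beta-redex


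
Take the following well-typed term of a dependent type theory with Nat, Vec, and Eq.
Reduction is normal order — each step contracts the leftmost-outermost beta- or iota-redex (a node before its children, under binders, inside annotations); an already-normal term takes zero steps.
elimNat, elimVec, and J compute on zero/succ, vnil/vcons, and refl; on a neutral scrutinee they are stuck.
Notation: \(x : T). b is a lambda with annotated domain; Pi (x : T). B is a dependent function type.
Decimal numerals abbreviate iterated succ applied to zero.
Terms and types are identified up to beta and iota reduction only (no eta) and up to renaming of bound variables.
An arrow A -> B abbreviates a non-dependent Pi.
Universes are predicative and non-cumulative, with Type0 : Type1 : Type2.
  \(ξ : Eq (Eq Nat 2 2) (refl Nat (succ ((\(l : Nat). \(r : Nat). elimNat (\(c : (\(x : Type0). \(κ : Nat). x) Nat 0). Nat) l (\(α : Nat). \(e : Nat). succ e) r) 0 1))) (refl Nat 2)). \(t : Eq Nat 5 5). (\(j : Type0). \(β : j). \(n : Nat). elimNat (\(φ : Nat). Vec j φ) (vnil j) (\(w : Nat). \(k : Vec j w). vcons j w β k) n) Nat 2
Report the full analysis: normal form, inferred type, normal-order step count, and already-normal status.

normal form:
  \(ξ : Eq (Eq Nat 2 2) (refl Nat 2) (refl Nat 2)). \(l : Eq Nat 5 5). \(r : Nat). elimNat (\(c : Nat). Vec Nat c) (vnil Nat) (\(x : Nat). \(κ : Vec Nat x). vcons Nat x 2 κ) r
inferred type:
  Eq (Eq Nat 2 2) (refl Nat 2) (refl Nat 2) -> Eq Nat 5 5 -> Pi (ξ : Nat). Vec Nat ξ
normal-order step count: 8
term was already normal: no
first contracted redex: a beta-redex


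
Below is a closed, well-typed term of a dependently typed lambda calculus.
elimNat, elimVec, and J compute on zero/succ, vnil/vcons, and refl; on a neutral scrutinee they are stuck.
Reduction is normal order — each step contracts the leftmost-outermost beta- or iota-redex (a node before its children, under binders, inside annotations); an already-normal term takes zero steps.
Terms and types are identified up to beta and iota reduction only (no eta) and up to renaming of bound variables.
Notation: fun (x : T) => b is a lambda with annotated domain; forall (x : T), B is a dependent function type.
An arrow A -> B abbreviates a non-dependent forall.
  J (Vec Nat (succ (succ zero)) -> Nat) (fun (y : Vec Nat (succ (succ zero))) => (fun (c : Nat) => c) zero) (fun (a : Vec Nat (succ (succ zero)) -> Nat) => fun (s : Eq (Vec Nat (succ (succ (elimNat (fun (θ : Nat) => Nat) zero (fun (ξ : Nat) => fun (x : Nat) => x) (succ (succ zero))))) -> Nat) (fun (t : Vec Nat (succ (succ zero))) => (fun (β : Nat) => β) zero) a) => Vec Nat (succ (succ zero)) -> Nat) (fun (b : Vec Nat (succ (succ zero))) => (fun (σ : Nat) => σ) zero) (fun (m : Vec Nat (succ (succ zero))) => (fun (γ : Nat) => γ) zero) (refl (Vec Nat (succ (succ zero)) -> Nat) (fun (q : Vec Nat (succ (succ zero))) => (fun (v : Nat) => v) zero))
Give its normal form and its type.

resulting normal form:
  fun (y : Vec Nat (succ (succ zero))) => zero
type:
  Vec Nat (succ (succ zero)) -> Nat


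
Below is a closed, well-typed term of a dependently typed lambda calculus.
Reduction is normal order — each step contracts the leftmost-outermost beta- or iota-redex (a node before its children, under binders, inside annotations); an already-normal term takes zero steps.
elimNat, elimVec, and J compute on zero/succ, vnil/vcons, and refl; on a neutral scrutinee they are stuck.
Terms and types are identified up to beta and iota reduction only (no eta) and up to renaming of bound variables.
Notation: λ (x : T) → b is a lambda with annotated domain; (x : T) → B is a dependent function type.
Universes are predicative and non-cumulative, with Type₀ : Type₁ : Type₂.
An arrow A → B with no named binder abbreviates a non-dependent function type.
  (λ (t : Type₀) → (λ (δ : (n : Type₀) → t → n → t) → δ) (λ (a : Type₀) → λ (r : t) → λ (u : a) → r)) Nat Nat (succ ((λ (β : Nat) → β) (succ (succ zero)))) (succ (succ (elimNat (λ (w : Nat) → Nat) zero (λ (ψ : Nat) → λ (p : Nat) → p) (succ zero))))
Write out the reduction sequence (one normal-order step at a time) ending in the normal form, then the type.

normal-order reduction sequence:
  (λ (t : Type₀) → (λ (δ : (n : Type₀) → t → n → t) → δ) (λ (a : Type₀) → λ (r : t) → λ (u : a) → r)) Nat Nat (succ ((λ (β : Nat) → β) (succ (succ zero)))) (succ (succ (elimNat (λ (w : Nat) → Nat) zero (λ (ψ : Nat) → λ (p : Nat) → p) (succ zero))))
  ~> (λ (t : (δ : Type₀) → Nat → δ → Nat) → t) (λ (n : Type₀) → λ (a : Nat) → λ (r : n) → a) Nat (succ ((λ (u : Nat) → u) (succ (succ zero)))) (succ (succ (elimNat (λ (β : Nat) → Nat) zero (λ (w : Nat) → λ (ψ : Nat) → ψ) (succ zero))))
  ~> (λ (t : Type₀) → λ (δ : Nat) → λ (n : t) → δ) Nat (succ ((λ (a : Nat) → a) (succ (succ zero)))) (succ (succ (elimNat (λ (r : Nat) → Nat) zero (λ (u : Nat) → λ (β : Nat) → β) (succ zero))))
  ~> (λ (t : Nat) → λ (δ : Nat) → t) (succ ((λ (n : Nat) → n) (succ (succ zero)))) (succ (succ (elimNat (λ (a : Nat) → Nat) zero (λ (r : Nat) → λ (u : Nat) → u) (succ zero))))
  ~> (λ (t : Nat) → succ ((λ (δ : Nat) → δ) (succ (succ zero)))) (succ (succ (elimNat (λ (n : Nat) → Nat) zero (λ (a : Nat) → λ (r : Nat) → r) (succ zero))))
  ~> succ ((λ (t : Nat) → t) (succ (succ zero)))
  ~> succ (succ (succ zero))
the term's type:
  Nat


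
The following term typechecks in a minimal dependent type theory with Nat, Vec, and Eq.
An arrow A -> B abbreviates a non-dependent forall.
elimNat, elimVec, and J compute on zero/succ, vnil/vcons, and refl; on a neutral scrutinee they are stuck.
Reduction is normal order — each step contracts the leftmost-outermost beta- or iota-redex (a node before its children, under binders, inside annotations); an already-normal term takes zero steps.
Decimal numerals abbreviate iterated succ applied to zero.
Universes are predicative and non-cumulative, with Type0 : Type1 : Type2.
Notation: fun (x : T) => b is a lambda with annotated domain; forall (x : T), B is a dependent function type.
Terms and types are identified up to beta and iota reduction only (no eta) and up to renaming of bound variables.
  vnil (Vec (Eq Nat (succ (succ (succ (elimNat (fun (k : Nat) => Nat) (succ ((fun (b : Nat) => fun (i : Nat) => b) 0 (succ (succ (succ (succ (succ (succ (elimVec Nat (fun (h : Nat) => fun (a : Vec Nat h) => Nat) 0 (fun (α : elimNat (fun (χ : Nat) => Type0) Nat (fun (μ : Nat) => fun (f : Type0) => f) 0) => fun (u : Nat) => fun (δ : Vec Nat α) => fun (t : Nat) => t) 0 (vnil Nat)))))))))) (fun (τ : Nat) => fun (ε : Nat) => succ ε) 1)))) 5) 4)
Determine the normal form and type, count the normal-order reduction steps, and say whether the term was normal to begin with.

resulting normal form:
  vnil (Vec (Eq Nat 5 5) 4)
the term's type:
  Vec (Vec (Eq Nat 5 5) 4) 0
steps to reach normal form (normal order): 6
started in normal form: no
first redex: an elimNat iota-redex


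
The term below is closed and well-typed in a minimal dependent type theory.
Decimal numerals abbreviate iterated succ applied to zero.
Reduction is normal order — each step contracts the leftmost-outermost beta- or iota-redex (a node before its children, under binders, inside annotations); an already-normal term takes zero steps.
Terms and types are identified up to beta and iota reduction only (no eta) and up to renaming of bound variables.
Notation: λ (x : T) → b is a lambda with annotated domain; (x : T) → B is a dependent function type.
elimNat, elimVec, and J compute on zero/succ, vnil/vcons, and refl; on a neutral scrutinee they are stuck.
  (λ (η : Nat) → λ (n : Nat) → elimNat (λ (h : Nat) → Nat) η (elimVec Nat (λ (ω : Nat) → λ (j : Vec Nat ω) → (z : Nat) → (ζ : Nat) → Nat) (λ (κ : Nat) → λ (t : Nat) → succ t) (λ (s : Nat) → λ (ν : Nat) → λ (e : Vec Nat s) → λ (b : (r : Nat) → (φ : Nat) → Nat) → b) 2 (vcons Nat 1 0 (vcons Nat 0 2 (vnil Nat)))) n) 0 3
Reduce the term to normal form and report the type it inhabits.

normal form:
  3
the term's type:
  Nat


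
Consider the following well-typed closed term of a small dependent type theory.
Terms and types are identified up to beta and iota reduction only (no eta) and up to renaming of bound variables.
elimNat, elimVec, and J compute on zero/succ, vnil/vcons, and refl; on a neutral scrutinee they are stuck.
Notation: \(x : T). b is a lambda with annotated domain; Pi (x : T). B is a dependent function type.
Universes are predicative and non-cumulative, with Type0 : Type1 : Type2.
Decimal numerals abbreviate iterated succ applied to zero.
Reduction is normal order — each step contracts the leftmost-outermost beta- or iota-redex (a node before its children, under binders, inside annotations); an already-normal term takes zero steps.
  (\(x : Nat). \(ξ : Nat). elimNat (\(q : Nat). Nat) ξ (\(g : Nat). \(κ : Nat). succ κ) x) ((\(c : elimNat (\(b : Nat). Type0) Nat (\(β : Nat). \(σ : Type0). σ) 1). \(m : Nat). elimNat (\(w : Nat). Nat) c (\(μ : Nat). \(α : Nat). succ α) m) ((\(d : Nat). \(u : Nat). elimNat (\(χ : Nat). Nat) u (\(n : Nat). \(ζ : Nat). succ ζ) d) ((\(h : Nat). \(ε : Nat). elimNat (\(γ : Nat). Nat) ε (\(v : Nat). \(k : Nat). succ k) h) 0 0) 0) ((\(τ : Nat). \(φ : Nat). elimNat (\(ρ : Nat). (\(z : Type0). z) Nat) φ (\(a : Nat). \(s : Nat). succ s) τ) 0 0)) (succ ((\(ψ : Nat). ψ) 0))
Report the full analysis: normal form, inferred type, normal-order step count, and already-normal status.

reduced normal form:
  1
the term's type:
  Nat
steps to reach normal form (normal order): 16
started in normal form: no
first redex: a beta-redex


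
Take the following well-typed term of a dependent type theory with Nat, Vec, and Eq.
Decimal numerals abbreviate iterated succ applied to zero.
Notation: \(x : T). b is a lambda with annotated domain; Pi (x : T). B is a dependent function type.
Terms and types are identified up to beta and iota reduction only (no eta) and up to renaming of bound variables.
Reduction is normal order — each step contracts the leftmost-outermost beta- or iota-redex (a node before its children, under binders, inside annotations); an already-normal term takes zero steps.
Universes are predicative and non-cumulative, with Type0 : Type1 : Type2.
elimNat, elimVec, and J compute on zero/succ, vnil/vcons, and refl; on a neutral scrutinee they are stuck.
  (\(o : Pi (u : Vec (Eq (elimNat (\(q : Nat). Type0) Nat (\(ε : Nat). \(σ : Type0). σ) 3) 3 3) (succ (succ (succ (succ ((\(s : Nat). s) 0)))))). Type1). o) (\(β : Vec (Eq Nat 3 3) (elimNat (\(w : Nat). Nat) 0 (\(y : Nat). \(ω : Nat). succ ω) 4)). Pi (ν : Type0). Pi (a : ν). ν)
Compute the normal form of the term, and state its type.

resulting normal form:
  \(o : Vec (Eq Nat 3 3) 4). Pi (u : Type0). Pi (q : u). u
type:
  Pi (o : Vec (Eq Nat 3 3) 4). Type1
observation: the leftmost-outermost redex is a beta-redex, and normalization takes 14 steps.


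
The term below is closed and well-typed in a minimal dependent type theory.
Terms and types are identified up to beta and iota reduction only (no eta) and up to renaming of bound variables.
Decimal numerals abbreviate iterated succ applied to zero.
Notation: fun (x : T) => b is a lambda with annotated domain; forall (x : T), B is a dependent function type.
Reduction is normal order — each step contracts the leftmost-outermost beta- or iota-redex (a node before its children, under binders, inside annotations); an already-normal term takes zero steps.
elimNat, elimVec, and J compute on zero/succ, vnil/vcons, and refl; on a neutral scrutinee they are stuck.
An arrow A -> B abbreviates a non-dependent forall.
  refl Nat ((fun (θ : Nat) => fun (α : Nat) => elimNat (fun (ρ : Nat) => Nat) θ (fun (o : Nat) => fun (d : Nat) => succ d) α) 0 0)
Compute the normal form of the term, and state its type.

normal form:
  refl Nat 0
type:
  Eq Nat 0 0
observation: 3 normal-order steps separate the term from its normal form.


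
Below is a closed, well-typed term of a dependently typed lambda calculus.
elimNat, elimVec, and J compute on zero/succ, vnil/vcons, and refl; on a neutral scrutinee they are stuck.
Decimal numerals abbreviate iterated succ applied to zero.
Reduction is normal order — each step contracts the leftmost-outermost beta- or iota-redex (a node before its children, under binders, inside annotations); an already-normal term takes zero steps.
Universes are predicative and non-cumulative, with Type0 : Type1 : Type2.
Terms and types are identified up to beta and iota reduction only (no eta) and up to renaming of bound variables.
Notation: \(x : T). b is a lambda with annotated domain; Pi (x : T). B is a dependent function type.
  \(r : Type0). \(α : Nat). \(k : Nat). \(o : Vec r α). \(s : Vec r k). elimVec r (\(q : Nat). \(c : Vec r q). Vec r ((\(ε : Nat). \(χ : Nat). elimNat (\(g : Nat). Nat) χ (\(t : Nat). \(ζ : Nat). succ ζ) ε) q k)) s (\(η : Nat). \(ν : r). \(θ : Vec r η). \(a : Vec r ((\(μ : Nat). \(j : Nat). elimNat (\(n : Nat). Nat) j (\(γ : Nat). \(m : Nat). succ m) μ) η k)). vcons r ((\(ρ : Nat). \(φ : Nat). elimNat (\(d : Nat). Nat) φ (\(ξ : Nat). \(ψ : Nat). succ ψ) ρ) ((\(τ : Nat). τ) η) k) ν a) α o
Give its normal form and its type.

reduced normal form:
  \(r : Type0). \(α : Nat). \(k : Nat). \(o : Vec r α). \(s : Vec r k). elimVec r (\(q : Nat). \(c : Vec r q). Vec r (elimNat (\(ε : Nat). Nat) k (\(χ : Nat). \(g : Nat). succ g) q)) s (\(t : Nat). \(ζ : r). \(η : Vec r t). \(ν : Vec r (elimNat (\(θ : Nat). Nat) k (\(a : Nat). \(μ : Nat). succ μ) t)). vcons r (elimNat (\(j : Nat). Nat) k (\(n : Nat). \(γ : Nat). succ γ) t) ζ ν) α o
type:
  Pi (r : Type0). Pi (α : Nat). Pi (k : Nat). Pi (o : Vec r α). Pi (s : Vec r k). Vec r (elimNat (\(q : Nat). Nat) k (\(c : Nat). \(ε : Nat). succ ε) α)
observation: 7 normal-order steps normalize the term, beginning with a beta-redex.


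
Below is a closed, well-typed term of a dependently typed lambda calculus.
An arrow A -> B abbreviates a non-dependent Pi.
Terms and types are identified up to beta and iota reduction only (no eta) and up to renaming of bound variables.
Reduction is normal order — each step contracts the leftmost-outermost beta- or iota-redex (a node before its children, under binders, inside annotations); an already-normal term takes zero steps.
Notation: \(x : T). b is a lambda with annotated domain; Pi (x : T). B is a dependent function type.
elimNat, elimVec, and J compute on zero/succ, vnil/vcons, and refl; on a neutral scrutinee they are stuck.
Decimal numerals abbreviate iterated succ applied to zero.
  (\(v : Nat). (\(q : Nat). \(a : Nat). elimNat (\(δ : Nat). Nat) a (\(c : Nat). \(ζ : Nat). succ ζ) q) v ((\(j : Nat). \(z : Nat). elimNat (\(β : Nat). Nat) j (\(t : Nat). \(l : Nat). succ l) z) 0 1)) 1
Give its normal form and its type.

reduced normal form:
  2
the term's type:
  Nat
observation: the leftmost-outermost redex is a beta-redex, and normalization takes 13 steps.


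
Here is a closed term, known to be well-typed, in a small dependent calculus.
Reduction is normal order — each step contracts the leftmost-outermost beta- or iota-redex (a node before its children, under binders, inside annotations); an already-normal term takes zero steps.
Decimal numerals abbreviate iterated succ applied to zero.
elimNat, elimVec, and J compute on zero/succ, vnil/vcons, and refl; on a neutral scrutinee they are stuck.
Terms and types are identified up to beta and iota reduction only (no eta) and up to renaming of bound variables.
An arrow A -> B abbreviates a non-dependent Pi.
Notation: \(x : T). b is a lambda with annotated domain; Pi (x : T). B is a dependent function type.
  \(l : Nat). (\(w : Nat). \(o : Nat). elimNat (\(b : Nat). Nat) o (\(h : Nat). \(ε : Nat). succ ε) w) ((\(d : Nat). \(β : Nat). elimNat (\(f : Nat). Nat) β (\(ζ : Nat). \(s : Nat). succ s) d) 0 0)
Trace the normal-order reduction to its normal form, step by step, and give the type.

reduction (normal order):
  \(l : Nat). (\(w : Nat). \(o : Nat). elimNat (\(b : Nat). Nat) o (\(h : Nat). \(ε : Nat). succ ε) w) ((\(d : Nat). \(β : Nat). elimNat (\(f : Nat). Nat) β (\(ζ : Nat). \(s : Nat). succ s) d) 0 0)
  ~> \(l : Nat). \(w : Nat). elimNat (\(o : Nat). Nat) w (\(b : Nat). \(h : Nat). succ h) ((\(ε : Nat). \(d : Nat). elimNat (\(β : Nat). Nat) d (\(f : Nat). \(ζ : Nat). succ ζ) ε) 0 0)
  ~> \(l : Nat). \(w : Nat). elimNat (\(o : Nat). Nat) w (\(b : Nat). \(h : Nat). succ h) ((\(ε : Nat). elimNat (\(d : Nat). Nat) ε (\(β : Nat). \(f : Nat). succ f) 0) 0)
  ~> \(l : Nat). \(w : Nat). elimNat (\(o : Nat). Nat) w (\(b : Nat). \(h : Nat). succ h) (elimNat (\(ε : Nat). Nat) 0 (\(d : Nat). \(β : Nat). succ β) 0)
  ~> \(l : Nat). \(w : Nat). elimNat (\(o : Nat). Nat) w (\(b : Nat). \(h : Nat). succ h) 0
  ~> \(l : Nat). \(w : Nat). w
type:
  Nat -> Nat -> Nat
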